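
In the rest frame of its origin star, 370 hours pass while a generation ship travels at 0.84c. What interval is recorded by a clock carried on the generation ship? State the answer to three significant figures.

Lorentz factor: γ = (1 − 0.7056)^(−1/2) = 1.843.
The generation ship's clock runs slow as seen from its origin star, so Δτ = Δt/γ = 370/1.843 = 201 hours.

201 hours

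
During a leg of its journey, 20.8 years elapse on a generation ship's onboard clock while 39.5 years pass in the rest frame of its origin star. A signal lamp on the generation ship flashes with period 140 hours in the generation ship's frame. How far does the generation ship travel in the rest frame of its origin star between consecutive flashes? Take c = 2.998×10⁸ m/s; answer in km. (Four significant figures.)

2.439×10^11 km

The time-dilation ratio gives γ = 39.5/20.8 = 1.89904.
β = √(1 − 1/γ²) = 0.85012. Lab-frame period = γτ = 1.89904×140 hours = 265.87 hours. Distance = βc × γτ = 0.85012 × 2.998×10⁸ m/s × 957132 s = 2.4394×10^14 m = 2.439×10^11 km.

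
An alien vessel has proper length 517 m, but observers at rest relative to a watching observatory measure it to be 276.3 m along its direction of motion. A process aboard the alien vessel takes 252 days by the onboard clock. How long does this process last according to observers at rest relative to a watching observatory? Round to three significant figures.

472 days

γ = L₀/L = 517/276.3 = 1.87115.
Δt = γΔτ = 1.87115 × 252 = 472 days.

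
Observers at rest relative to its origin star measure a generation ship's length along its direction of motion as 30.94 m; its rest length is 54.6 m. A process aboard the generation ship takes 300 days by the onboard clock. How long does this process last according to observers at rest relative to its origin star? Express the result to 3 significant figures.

From L = L₀/γ: γ = 54.6/30.94 = 1.76471.
The same γ dilates the second interval: 1.76471 × 300 days = 529 days.

529 days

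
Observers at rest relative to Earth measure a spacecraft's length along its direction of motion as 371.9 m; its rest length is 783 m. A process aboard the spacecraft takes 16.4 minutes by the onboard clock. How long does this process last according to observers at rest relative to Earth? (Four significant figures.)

34.53 minutes

γ = L₀/L = 783/371.9 = 2.1054.
The same γ dilates the second interval: 2.1054 × 16.4 minutes = 34.53 minutes.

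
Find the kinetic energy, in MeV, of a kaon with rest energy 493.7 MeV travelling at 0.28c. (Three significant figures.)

With β = 0.28, γ = 1/√(1 − 0.28²) = 1/√0.9216 = 1.041667.
Kinetic energy: K = (γ − 1)mc² = (1.041667 − 1) × 493.7 MeV = 0.041667 × 493.7 = 20.6 MeV.

20.6 MeV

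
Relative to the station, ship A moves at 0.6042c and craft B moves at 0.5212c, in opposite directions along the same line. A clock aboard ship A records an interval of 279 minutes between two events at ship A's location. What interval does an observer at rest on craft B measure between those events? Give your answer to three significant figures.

Transform ship A's velocity into craft B's frame: (0.6042 + 0.5212)/(1 + 0.6042·0.5212) = 1.1254/1.31490904, so the relative speed is 0.85588c.
γ for this relative speed: γ = 1/√(1 − 0.732531) = 1.9336.
The clock on ship A records proper time, so craft B measures Δt = γΔτ = 1.9336 × 279 = 539 minutes.

539 minutes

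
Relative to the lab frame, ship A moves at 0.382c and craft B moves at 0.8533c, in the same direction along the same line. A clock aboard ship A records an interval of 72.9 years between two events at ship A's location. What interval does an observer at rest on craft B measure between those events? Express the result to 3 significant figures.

Speed of ship A in craft B's frame: u = (v_A − v_B)/(1 − v_A v_B/c²) = (0.382 − 0.8533)/(1 − 0.382×0.8533) = −0.4713/0.6740394 = −0.69922; |u| = 0.69922c.
At |u| = 0.69922c, γ = (1 − 0.488909)^(−1/2) = 1.3988.
The clock on ship A records proper time, so craft B measures Δt = γΔτ = 1.3988 × 72.9 = 102 years.

102 years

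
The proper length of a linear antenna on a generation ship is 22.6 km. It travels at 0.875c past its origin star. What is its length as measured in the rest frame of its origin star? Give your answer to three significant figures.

With β = 0.875, γ = 1/√(1 − 0.875²) = 1/√0.234375 = 2.0656.
Length contraction: L = L₀/γ = 22.6/2.0656 = 10.9 km.

10.9 km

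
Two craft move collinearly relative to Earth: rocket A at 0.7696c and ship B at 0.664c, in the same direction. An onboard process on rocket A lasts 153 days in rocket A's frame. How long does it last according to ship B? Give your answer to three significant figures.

157 days

The velocity of rocket A relative to ship B is (0.7696 − 0.664)c / (1 − 0.7696×0.664) = 0.21596c; relative speed 0.21596c.
γ for this relative speed: γ = 1/√(1 − 0.0466387) = 1.0242.
Rocket A's interval is proper; time dilation gives Δt_B = γΔτ = 1.0242 × 153 days = 157 days.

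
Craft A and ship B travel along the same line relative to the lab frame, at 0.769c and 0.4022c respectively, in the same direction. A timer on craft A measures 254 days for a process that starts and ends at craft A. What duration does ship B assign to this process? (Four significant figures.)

The velocity of craft A relative to ship B is (0.769 − 0.4022)c / (1 − 0.769×0.4022) = 0.53105c; relative speed 0.53105c.
At |u| = 0.53105c, γ = (1 − 0.282014)^(−1/2) = 1.1802.
Craft A's interval is proper; time dilation gives Δt_B = γΔτ = 1.1802 × 254 days = 299.8 days.

299.8 days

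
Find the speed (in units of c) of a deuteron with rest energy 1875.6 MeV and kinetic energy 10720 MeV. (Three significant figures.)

γ = 1 + K/(mc²) = 1 + 10720/1875.6 = 6.7155.
β = √(1 − 1/γ²) = √(1 − 0.022174) = √0.977826 = 0.989.

0.989c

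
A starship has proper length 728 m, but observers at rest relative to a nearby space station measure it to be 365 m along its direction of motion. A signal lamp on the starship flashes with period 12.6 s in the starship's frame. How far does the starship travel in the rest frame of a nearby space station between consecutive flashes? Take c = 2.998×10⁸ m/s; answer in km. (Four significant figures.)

γ = L₀/L = 728/365 = 1.99452.
β = √(1 − 1/γ²) = 0.86523. Lab-frame period = γτ = 1.99452×12.6 s = 25.131 s. Distance = βc × γτ = 0.86523 × 2.998×10⁸ m/s × 25.131 s = 6.5189×10^9 m = 6.519×10^6 km.

6.519×10^6 km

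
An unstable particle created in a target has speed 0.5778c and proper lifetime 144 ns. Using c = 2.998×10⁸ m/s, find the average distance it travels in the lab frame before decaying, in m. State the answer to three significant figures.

30.6 m

γ = 1/√(1 − β²) = 1/√(1 − 0.33385284) = 1/√0.66614716 = 1/0.816178 = 1.2252.
Lab-frame lifetime: Δt = γτ = 1.2252 × 144 ns = 176.43 ns.
Distance: d = vΔt = 0.5778 × 2.998×10⁸ m/s × 1.7643×10^-7 s = 30.6 m.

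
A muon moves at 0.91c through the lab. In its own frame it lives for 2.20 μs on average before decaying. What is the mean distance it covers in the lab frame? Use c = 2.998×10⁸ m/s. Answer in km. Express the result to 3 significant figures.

1.45 km

γ = 1/√(1 − β²) = 1/√(1 − 0.8281) = 1/√0.1719 = 1/0.414608 = 2.4119.
Lab-frame lifetime: Δt = γτ = 2.4119 × 2.20 μs = 5.3062 μs.
Distance: d = vΔt = 0.91 × 2.998×10⁸ m/s × 5.3062×10^-6 s = 1450 m = 1.45 km.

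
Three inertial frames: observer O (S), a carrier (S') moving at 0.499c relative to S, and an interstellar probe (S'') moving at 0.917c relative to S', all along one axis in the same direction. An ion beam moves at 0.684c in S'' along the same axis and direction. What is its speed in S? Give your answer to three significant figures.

Compose velocities in two stages. Stage 1 (into S'): u₁ = (0.684+0.917)/(1+0.684×0.917) = 0.98388.
Stage 2 (into S): u = (0.98388+0.499)/(1+0.98388×0.499) = 0.99458, so the speed is 0.995c.

0.995c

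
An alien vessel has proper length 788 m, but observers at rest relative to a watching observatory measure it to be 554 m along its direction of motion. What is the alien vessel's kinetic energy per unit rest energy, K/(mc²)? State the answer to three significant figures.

Length contraction gives γ = L₀/L = 788/554 = 1.42238.
Since K = (γ−1)mc², K/(mc²) = 1.42238 − 1 = 0.422.

0.422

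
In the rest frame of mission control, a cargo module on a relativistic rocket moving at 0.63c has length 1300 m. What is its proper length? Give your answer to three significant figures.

1670 m

Lorentz factor: γ = (1 − 0.3969)^(−1/2) = 1.2877.
Proper length: L₀ = γ·L = 1.2877 × 1300 = 1670 m.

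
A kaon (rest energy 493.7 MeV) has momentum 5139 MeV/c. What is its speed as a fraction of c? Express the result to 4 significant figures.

0.9954c

βγ = pc/(mc²) = 5139/493.7 = 10.409.
Since γ² = 1 + (βγ)² = 109.347, γ = √109.347 = 10.4569, and β = (βγ)/γ = 10.409/10.4569 = 0.9954.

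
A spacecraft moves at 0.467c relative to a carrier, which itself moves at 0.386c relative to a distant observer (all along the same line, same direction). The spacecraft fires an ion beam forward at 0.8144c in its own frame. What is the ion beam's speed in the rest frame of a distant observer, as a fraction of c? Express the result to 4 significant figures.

First combine the ion beam and spacecraft (S''→S'): u₁ = (0.8144 + 0.467)/(1 + 0.8144×0.467) = 1.2814/1.3803248 = 0.92833.
Then combine with the carrier (S'→S): u = (0.92833 + 0.386)/(1 + 0.92833×0.386) = 1.31433/1.35833538 = 0.9676.

0.9676c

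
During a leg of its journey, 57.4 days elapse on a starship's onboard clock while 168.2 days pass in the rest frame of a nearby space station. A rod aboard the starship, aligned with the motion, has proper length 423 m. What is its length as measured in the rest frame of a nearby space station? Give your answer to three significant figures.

144 m

The time-dilation ratio gives γ = 168.2/57.4 = 2.93031.
L = L₀/γ = 423/2.93031 = 144 m.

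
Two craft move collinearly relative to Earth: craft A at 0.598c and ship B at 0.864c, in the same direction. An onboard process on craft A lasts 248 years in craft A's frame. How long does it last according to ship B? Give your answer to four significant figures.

Transform craft A's velocity into ship B's frame: (0.598 − 0.864)/(1 − 0.598·0.864) = −0.266/0.483328, so the relative speed is 0.55035c.
γ for this relative speed: γ = 1/√(1 − 0.302885) = 1.1977.
Craft A's interval is proper; time dilation gives Δt_B = γΔτ = 1.1977 × 248 years = 297.0 years.

297.0 years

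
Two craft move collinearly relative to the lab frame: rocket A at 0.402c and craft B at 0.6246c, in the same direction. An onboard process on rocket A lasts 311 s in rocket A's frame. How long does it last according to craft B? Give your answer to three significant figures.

326 s

Speed of rocket A in craft B's frame: u = (v_A − v_B)/(1 − v_A v_B/c²) = (0.402 − 0.6246)/(1 − 0.402×0.6246) = −0.2226/0.7489108 = −0.29723; |u| = 0.29723c.
γ for this relative speed: γ = 1/√(1 − 0.0883457) = 1.0473.
Rocket A's interval is proper; time dilation gives Δt_B = γΔτ = 1.0473 × 311 s = 326 s.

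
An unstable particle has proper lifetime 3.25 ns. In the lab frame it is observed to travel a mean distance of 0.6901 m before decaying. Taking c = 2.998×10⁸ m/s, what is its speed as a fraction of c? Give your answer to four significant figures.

0.5780c

d = βγcτ ⇒ βγ = d/(cτ) = 0.6901 m / (0.97435 m) = 0.70827.
β = (βγ)/√(1+(βγ)²) = 0.70827/√1.501646 = 0.5780.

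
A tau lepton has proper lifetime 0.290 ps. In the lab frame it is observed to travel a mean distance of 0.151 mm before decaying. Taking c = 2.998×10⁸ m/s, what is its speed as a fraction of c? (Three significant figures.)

d = βγcτ ⇒ βγ = d/(cτ) = 1.510×10^-4 m / (8.6942×10^-5 m) = 1.7368.
β = (βγ)/√(1+(βγ)²) = 1.7368/√4.01647 = 0.867.

0.867c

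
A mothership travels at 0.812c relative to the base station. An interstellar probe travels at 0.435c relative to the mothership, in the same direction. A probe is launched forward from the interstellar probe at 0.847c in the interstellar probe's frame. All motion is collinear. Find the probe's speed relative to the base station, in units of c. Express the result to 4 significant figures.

Compose velocities in two stages. Stage 1 (into S'): u₁ = (0.847+0.435)/(1+0.847×0.435) = 0.93683.
Stage 2 (into S): u = (0.93683+0.812)/(1+0.93683×0.812) = 0.99326, so the speed is 0.9933c.

0.9933c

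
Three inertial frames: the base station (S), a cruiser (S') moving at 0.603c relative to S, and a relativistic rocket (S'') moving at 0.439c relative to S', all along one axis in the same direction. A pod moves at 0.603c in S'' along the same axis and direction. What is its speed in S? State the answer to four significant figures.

Compose velocities in two stages. Stage 1 (into S'): u₁ = (0.603+0.439)/(1+0.603×0.439) = 0.8239.
Stage 2 (into S): u = (0.8239+0.603)/(1+0.8239×0.603) = 0.95329, so the speed is 0.9533c.

0.9533c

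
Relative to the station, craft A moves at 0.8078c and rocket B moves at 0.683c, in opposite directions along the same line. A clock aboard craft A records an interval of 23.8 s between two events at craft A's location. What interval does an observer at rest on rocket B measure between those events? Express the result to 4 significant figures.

85.78 s

Transform craft A's velocity into rocket B's frame: (0.8078 + 0.683)/(1 + 0.8078·0.683) = 1.4908/1.5517274, so the relative speed is 0.96074c.
At |u| = 0.96074c, γ = (1 − 0.923021)^(−1/2) = 3.6042.
The clock on craft A records proper time, so rocket B measures Δt = γΔτ = 3.6042 × 23.8 = 85.78 s.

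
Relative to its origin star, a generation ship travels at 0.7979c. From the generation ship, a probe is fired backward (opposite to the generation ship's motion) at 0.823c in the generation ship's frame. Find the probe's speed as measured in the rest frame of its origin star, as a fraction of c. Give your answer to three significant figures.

0.0731c

Relativistic velocity addition: u = (u' + v)/(1 + u'v/c²), with u' = −0.823c and v = 0.7979c.
Numerator: −0.823 + 0.7979 = −0.0251. Denominator: 1 + (−0.823)(0.7979) = 0.3433283.
u = −0.0251/0.3433283 = −0.073108, so the speed is 0.0731c.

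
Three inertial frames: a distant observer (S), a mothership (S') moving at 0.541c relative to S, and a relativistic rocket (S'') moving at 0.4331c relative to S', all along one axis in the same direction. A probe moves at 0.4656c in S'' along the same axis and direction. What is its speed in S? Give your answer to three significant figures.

Compose velocities in two stages. Stage 1 (into S'): u₁ = (0.4656+0.4331)/(1+0.4656×0.4331) = 0.74789.
Stage 2 (into S): u = (0.74789+0.541)/(1+0.74789×0.541) = 0.91762, so the speed is 0.918c.

0.918c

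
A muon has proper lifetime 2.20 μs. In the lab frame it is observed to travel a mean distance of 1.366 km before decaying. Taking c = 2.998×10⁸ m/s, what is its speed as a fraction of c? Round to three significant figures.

0.901c

d = βγcτ ⇒ βγ = d/(cτ) = 1366 m / (659.56 m) = 2.0711.
β = (βγ)/√(1+(βγ)²) = 2.0711/√5.28946 = 0.901.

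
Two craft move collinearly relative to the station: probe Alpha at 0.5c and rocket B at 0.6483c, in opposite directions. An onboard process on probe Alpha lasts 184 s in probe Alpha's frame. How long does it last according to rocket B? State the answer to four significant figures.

369.5 s

Speed of probe Alpha in rocket B's frame: u = (v_A + v_B)/(1 + v_A v_B/c²) = (0.5 + 0.6483)/(1 + 0.5×0.6483) = 1.1483/1.32415 = 0.8672; |u| = 0.8672c.
At |u| = 0.8672c, γ = (1 − 0.752036)^(−1/2) = 2.0082.
The clock on probe Alpha records proper time, so rocket B measures Δt = γΔτ = 2.0082 × 184 = 369.5 s.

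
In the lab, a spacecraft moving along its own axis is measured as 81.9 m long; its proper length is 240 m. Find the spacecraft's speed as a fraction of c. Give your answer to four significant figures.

0.9400c

Length contraction gives γ = L₀/L = 240/81.9 = 2.9304.
β = √(1 − 1/γ²) = √0.883548 = 0.9400.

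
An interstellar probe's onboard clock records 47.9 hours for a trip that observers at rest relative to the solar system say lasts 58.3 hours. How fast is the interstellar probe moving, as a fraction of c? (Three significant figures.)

γ = Δt/Δτ = 58.3/47.9 = 1.2171.
β = √(1 − 1/γ²) = √(1 − 0.675068) = √0.324932 = 0.570.

0.570c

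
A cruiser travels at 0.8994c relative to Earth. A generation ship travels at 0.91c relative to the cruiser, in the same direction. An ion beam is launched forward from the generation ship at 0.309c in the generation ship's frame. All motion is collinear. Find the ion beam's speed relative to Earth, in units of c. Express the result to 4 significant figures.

Compose velocities in two stages. Stage 1 (into S'): u₁ = (0.309+0.91)/(1+0.309×0.91) = 0.95146.
Stage 2 (into S): u = (0.95146+0.8994)/(1+0.95146×0.8994) = 0.99737, so the speed is 0.9974c.

0.9974c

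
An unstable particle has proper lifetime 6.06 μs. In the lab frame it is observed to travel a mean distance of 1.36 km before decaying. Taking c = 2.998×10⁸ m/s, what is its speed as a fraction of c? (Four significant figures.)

0.5993c

Lab distance = (lab lifetime)·v = γτ·βc, so βγ = d/(cτ) = 1360/(2.998×10⁸ × 6.060×10^-6) = 0.74857.
With βγ = 0.74857: γ² = 1 + (βγ)² = 1.560357, and β = (βγ)/γ = 0.74857/1.24914 = 0.5993.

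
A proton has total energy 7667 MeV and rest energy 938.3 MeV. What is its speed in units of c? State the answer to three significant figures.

0.992c

Total energy E = γmc² gives γ = 7667/938.3 = 8.1712.
Hence β = √(1 − 1/γ²) = √(1 − 0.0149771) = √0.9850229 = 0.992.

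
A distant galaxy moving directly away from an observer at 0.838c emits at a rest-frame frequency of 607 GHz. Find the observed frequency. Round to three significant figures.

Relativistic Doppler (source moving away): f_obs = f_src · √((1−β)/(1+β)).
With β = 0.838: factor = √(0.162/1.838) = 0.29688.
f_obs = 607 × 0.29688 = 180 GHz.

180 GHz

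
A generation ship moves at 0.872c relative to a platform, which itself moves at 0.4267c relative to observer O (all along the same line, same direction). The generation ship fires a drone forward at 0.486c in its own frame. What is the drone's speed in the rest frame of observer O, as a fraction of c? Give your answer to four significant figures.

First combine the drone and generation ship (S''→S'): u₁ = (0.486 + 0.872)/(1 + 0.486×0.872) = 1.358/1.423792 = 0.95379.
Then combine with the platform (S'→S): u = (0.95379 + 0.4267)/(1 + 0.95379×0.4267) = 1.38049/1.406982193 = 0.98117.

0.9812c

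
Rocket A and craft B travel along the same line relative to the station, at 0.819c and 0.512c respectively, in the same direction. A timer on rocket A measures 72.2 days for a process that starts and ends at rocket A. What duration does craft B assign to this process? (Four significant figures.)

85.06 days

The velocity of rocket A relative to craft B is (0.819 − 0.512)c / (1 − 0.819×0.512) = 0.5287c; relative speed 0.5287c.
At |u| = 0.5287c, γ = (1 − 0.279524)^(−1/2) = 1.1781.
Rocket A's interval is proper; time dilation gives Δt_B = γΔτ = 1.1781 × 72.2 days = 85.06 days.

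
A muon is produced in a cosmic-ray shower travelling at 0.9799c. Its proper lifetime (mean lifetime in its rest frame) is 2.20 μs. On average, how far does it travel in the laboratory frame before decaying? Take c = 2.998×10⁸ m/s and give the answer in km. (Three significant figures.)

γ = 1/√(1 − β²) = 1/√(1 − 0.96020401) = 1/√0.03979599 = 1/0.199489 = 5.0128.
Lab-frame lifetime: Δt = γτ = 5.0128 × 2.20 μs = 11.028 μs.
Distance: d = vΔt = 0.9799 × 2.998×10⁸ m/s × 1.1028×10^-5 s = 3240 m = 3.24 km.

3.24 km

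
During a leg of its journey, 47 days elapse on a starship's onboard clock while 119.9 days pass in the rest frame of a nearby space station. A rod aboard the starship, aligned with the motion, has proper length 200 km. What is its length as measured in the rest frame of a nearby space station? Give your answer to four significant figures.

78.40 km

γ = Δt/Δτ = 119.9/47 = 2.55106.
L = L₀/γ = 200/2.55106 = 78.40 km.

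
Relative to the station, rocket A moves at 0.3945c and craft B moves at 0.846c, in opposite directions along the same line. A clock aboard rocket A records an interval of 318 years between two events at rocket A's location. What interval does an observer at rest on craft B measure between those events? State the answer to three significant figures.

866 years

The velocity of rocket A relative to craft B is (0.3945 + 0.846)c / (1 + 0.3945×0.846) = 0.93009c; relative speed 0.93009c.
At |u| = 0.93009c, γ = (1 − 0.865067)^(−1/2) = 2.7223.
Rocket A's interval is proper; time dilation gives Δt_B = γΔτ = 2.7223 × 318 years = 866 years.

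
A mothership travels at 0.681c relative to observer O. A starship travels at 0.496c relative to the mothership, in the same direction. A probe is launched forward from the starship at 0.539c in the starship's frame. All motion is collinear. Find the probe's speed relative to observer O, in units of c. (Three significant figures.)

Compose velocities in two stages. Stage 1 (into S'): u₁ = (0.539+0.496)/(1+0.539×0.496) = 0.81667.
Stage 2 (into S): u = (0.81667+0.681)/(1+0.81667×0.681) = 0.96242, so the speed is 0.962c.

0.962c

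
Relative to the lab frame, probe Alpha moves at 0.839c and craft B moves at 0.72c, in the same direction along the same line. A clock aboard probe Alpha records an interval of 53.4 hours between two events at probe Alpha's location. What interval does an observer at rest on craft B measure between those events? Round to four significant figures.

55.99 hours

Speed of probe Alpha in craft B's frame: u = (v_A − v_B)/(1 − v_A v_B/c²) = (0.839 − 0.72)/(1 − 0.839×0.72) = 0.119/0.39592 = 0.30057; |u| = 0.30057c.
γ for this relative speed: γ = 1/√(1 − 0.0903423) = 1.0485.
Probe Alpha's interval is proper; time dilation gives Δt_B = γΔτ = 1.0485 × 53.4 hours = 55.99 hours.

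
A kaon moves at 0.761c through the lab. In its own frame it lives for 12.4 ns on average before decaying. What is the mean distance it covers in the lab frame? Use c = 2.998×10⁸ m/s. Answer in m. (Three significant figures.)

γ = 1/√(1 − β²) = 1/√(1 − 0.579121) = 1/√0.420879 = 1/0.648752 = 1.5414.
Lab-frame lifetime: Δt = γτ = 1.5414 × 12.4 ns = 19.113 ns.
Distance: d = vΔt = 0.761 × 2.998×10⁸ m/s × 1.9113×10^-8 s = 4.36 m.

4.36 m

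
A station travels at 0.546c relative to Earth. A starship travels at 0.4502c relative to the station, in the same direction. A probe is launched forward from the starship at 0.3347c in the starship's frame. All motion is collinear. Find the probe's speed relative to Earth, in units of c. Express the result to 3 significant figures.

0.895c

Apply u = (u'+v)/(1+u'v) twice. Probe in the station frame: (0.3347+0.4502)/(1+0.3347·0.4502) = 0.7849/1.15068194 = 0.68212c.
That velocity, transformed to the rest frame of Earth: (0.68212+0.546)/(1+0.68212·0.546) = 1.22812/1.37243752 = 0.89485c.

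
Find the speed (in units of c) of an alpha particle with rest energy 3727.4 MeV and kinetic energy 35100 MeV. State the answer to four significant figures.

0.9954c

K = (γ−1)mc², so γ = 1 + 35100/3727.4 = 10.417.
Then v/c = √(1 − γ⁻²) = √(1 − 0.00921541) = √0.99078459 = 0.9954.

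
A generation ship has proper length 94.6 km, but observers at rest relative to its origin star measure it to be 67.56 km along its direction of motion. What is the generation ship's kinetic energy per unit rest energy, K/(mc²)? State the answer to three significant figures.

0.400

From L = L₀/γ: γ = 94.6/67.56 = 1.40024.
Since K = (γ−1)mc², K/(mc²) = 1.40024 − 1 = 0.400.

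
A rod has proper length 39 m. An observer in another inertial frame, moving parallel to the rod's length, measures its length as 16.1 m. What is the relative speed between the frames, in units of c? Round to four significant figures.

0.9108c

Length contraction gives γ = L₀/L = 39/16.1 = 2.4224.
β = √(1 − 1/γ²) = √0.829585 = 0.9108.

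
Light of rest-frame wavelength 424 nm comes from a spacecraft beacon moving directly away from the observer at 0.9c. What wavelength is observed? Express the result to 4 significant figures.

Relativistic Doppler for wavelength: λ_obs = λ_src · √((1+β)/(1−β)).
With β = 0.9: factor = √(1.9/0.1) = 4.3589.
λ_obs = 424 × 4.3589 = 1848 nm.

1848 nm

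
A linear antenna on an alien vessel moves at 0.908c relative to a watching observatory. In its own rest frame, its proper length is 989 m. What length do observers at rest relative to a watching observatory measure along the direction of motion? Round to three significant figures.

414 m

γ = 1/√(1 − β²) = 1/√(1 − 0.824464) = 1/√0.175536 = 1/0.41897 = 2.3868.
Along the direction of motion the measured length is L₀/γ = 989/2.3868 = 414 m.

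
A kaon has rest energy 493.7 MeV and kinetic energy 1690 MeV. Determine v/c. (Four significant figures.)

γ = 1 + K/(mc²) = 1 + 1690/493.7 = 4.4231.
β = √(1 − 1/γ²) = √(1 − 0.0511148) = √0.9488852 = 0.9741.

0.9741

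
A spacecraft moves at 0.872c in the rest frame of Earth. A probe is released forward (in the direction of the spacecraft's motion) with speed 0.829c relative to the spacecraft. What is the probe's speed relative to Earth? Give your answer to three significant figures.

In units of c, u = (u' + v)/(1 + u'v) with u' = 0.829 and v = 0.872.
Numerator: 0.829 + 0.872 = 1.701. Denominator: 1 + (0.829)(0.872) = 1.722888.
u = 1.701/1.722888 = 0.9873, so the speed is 0.987c.

0.987c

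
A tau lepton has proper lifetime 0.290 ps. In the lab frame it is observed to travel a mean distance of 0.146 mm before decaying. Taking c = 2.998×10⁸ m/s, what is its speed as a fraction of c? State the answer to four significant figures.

Lab distance = (lab lifetime)·v = γτ·βc, so βγ = d/(cτ) = 1.460×10^-4/(2.998×10⁸ × 2.900×10^-13) = 1.6793.
With βγ = 1.6793: γ² = 1 + (βγ)² = 3.82005, and β = (βγ)/γ = 1.6793/1.95449 = 0.8592.

0.8592c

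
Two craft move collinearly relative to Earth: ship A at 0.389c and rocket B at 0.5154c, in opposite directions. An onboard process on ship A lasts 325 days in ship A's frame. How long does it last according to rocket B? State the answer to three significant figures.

494 days

Transform ship A's velocity into rocket B's frame: (0.389 + 0.5154)/(1 + 0.389·0.5154) = 0.9044/1.2004906, so the relative speed is 0.75336c.
At |u| = 0.75336c, γ = (1 − 0.567551)^(−1/2) = 1.5207.
The clock on ship A records proper time, so rocket B measures Δt = γΔτ = 1.5207 × 325 = 494 days.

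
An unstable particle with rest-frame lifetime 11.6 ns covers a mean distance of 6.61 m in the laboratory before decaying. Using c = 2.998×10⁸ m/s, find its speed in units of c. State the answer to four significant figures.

Let x = d/(cτ) = 6.610 m / (2.998×10⁸ m/s × 1.160×10^-8 s) = 1.9007. Since d = βγcτ, x = βγ = β/√(1−β²).
Solving: β² = x²/(1+x²) = 3.61266/4.61266 = 0.783205, so β = 0.8850.

0.8850c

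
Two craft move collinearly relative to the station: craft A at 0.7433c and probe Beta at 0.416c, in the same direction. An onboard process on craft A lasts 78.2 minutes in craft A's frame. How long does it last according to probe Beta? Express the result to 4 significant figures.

The velocity of craft A relative to probe Beta is (0.7433 − 0.416)c / (1 − 0.7433×0.416) = 0.47381c; relative speed 0.47381c.
At |u| = 0.47381c, γ = (1 − 0.224496)^(−1/2) = 1.1356.
Craft A's interval is proper; time dilation gives Δt_B = γΔτ = 1.1356 × 78.2 minutes = 88.80 minutes.

88.80 minutes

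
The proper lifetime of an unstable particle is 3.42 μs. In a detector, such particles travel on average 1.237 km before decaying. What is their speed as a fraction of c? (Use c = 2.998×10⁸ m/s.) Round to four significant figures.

0.7699c

Let x = d/(cτ) = 1237 m / (2.998×10⁸ m/s × 3.420×10^-6 s) = 1.2065. Since d = βγcτ, x = βγ = β/√(1−β²).
Solving: β² = x²/(1+x²) = 1.45564/2.45564 = 0.592774, so β = 0.7699.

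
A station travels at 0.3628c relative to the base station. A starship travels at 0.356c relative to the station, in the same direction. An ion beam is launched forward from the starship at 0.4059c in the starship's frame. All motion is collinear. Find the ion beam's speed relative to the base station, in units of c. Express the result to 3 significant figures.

Apply u = (u'+v)/(1+u'v) twice. Ion beam in the station frame: (0.4059+0.356)/(1+0.4059·0.356) = 0.7619/1.1445004 = 0.66571c.
That velocity, transformed to the rest frame of the base station: (0.66571+0.3628)/(1+0.66571·0.3628) = 1.02851/1.241519588 = 0.82843c.

0.828c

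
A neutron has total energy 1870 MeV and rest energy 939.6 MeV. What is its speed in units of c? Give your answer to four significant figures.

0.8646c

γ = E/(mc²) = 1870/939.6 = 1.9902.
β = √(1 − 1/γ²) = √(1 − 0.252468) = √0.747532 = 0.8646.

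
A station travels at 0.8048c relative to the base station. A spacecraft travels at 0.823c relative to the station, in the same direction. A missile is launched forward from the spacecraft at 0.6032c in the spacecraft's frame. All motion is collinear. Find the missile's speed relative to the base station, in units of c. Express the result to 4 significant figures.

0.9948c

First combine the missile and spacecraft (S''→S'): u₁ = (0.6032 + 0.823)/(1 + 0.6032×0.823) = 1.4262/1.4964336 = 0.95307.
Then combine with the station (S'→S): u = (0.95307 + 0.8048)/(1 + 0.95307×0.8048) = 1.75787/1.767030736 = 0.99482.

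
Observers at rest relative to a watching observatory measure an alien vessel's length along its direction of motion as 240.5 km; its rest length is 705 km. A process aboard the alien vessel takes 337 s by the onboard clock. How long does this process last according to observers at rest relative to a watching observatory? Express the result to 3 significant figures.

Length contraction gives γ = L₀/L = 705/240.5 = 2.93139.
The same γ dilates the second interval: 2.93139 × 337 s = 988 s.

988 s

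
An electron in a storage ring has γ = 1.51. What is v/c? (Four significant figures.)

0.7493

β = √(1 − 1/γ²) = √(1 − 1/2.2801) = √0.561423 = 0.7493.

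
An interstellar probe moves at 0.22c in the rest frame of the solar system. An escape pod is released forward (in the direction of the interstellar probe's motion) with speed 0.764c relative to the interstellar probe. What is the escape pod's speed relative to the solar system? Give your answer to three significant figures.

In units of c, u = (u' + v)/(1 + u'v) with u' = 0.764 and v = 0.22.
Numerator: 0.764 + 0.22 = 0.984. Denominator: 1 + (0.764)(0.22) = 1.16808.
u = 0.984/1.16808 = 0.84241, so the speed is 0.842c.

0.842c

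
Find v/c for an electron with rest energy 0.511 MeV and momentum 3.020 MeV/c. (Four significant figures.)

pc/(mc²) = 3.020/0.511 = 5.91 = βγ = β/√(1−β²).
So β² = x²/(1 + x²) with x = 5.91: x² = 34.9281, β² = 34.9281/35.9281 = 0.972167, β = 0.9860.

0.9860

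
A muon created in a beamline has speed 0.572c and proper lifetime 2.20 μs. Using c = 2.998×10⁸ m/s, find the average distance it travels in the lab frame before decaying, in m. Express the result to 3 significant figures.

With β = 0.572, γ = 1/√(1 − 0.572²) = 1/√0.672816 = 1.2191.
Lab-frame lifetime: Δt = γτ = 1.2191 × 2.20 μs = 2.682 μs.
Distance: d = vΔt = 0.572 × 2.998×10⁸ m/s × 2.6820×10^-6 s = 460 m.

460 m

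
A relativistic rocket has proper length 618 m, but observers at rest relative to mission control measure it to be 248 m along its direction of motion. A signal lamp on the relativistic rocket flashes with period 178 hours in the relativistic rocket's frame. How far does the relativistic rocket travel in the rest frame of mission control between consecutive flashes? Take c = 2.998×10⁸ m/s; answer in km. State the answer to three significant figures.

4.38×10^11 km

γ = L₀/L = 618/248 = 2.49194.
β = √(1 − 1/γ²) = 0.91595. Lab-frame period = γτ = 2.49194×178 hours = 443.57 hours. Distance = βc × γτ = 0.91595 × 2.998×10⁸ m/s × 1596852 s = 4.3850×10^14 m = 4.38×10^11 km.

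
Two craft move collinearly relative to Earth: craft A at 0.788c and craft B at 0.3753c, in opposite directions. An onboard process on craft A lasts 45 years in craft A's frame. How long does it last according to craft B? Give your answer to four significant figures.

102.2 years

The velocity of craft A relative to craft B is (0.788 + 0.3753)c / (1 + 0.788×0.3753) = 0.89779c; relative speed 0.89779c.
At |u| = 0.89779c, γ = (1 − 0.806027)^(−1/2) = 2.2705.
Craft A's interval is proper; time dilation gives Δt_B = γΔτ = 2.2705 × 45 years = 102.2 years.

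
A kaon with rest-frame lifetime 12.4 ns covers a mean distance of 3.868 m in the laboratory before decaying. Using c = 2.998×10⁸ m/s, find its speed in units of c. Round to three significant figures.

Let x = d/(cτ) = 3.868 m / (2.998×10⁸ m/s × 1.240×10^-8 s) = 1.0405. Since d = βγcτ, x = βγ = β/√(1−β²).
Solving: β² = x²/(1+x²) = 1.08264/2.08264 = 0.51984, so β = 0.721.

0.721c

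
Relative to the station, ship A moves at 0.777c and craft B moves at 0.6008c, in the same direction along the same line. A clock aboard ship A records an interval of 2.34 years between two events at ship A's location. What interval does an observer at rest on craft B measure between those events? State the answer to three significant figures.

2.48 years

The velocity of ship A relative to craft B is (0.777 − 0.6008)c / (1 − 0.777×0.6008) = 0.33047c; relative speed 0.33047c.
At |u| = 0.33047c, γ = (1 − 0.10921)^(−1/2) = 1.0595.
Ship A's interval is proper; time dilation gives Δt_B = γΔτ = 1.0595 × 2.34 years = 2.48 years.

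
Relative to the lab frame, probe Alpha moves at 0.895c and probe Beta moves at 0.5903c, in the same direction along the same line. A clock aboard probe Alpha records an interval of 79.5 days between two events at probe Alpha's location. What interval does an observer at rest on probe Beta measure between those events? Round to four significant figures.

104.1 days

Transform probe Alpha's velocity into probe Beta's frame: (0.895 − 0.5903)/(1 − 0.895·0.5903) = 0.3047/0.4716815, so the relative speed is 0.64599c.
γ for this relative speed: γ = 1/√(1 − 0.417303) = 1.31.
Probe Alpha's interval is proper; time dilation gives Δt_B = γΔτ = 1.31 × 79.5 days = 104.1 days.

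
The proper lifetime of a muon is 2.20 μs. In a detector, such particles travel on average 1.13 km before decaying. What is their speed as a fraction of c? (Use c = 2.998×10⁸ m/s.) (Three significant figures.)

Let x = d/(cτ) = 1130 m / (2.998×10⁸ m/s × 2.200×10^-6 s) = 1.7133. Since d = βγcτ, x = βγ = β/√(1−β²).
Solving: β² = x²/(1+x²) = 2.9354/3.9354 = 0.745896, so β = 0.864.

0.864c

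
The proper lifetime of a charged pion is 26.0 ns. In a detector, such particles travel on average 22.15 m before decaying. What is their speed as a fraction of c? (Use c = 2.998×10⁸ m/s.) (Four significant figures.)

d = βγcτ ⇒ βγ = d/(cτ) = 22.15 m / (7.7948 m) = 2.8416.
β = (βγ)/√(1+(βγ)²) = 2.8416/√9.07469 = 0.9433.

0.9433c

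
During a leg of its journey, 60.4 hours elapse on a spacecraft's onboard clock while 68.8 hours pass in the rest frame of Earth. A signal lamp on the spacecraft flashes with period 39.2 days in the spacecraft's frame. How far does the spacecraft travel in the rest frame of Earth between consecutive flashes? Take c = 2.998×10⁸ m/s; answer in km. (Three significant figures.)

5.54×10^11 km

The time-dilation ratio gives γ = 68.8/60.4 = 1.13907.
β = √(1 − 1/γ²) = 0.47883. Lab-frame period = γτ = 1.13907×39.2 days = 44.652 days. Distance = βc × γτ = 0.47883 × 2.998×10⁸ m/s × 3857932.8 s = 5.5382×10^14 m = 5.54×10^11 km.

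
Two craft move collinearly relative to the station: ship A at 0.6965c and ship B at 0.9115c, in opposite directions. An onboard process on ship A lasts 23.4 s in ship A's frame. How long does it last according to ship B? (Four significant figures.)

129.6 s

Speed of ship A in ship B's frame: u = (v_A + v_B)/(1 + v_A v_B/c²) = (0.6965 + 0.9115)/(1 + 0.6965×0.9115) = 1.608/1.63485975 = 0.98357; |u| = 0.98357c.
At |u| = 0.98357c, γ = (1 − 0.96741)^(−1/2) = 5.5393.
Ship A's interval is proper; time dilation gives Δt_B = γΔτ = 5.5393 × 23.4 s = 129.6 s.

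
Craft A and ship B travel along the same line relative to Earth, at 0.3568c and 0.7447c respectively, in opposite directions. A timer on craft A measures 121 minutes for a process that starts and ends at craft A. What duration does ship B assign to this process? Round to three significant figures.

Speed of craft A in ship B's frame: u = (v_A + v_B)/(1 + v_A v_B/c²) = (0.3568 + 0.7447)/(1 + 0.3568×0.7447) = 1.1015/1.26570896 = 0.87026; |u| = 0.87026c.
γ for this relative speed: γ = 1/√(1 − 0.757352) = 2.0301.
The clock on craft A records proper time, so ship B measures Δt = γΔτ = 2.0301 × 121 = 246 minutes.

246 minutes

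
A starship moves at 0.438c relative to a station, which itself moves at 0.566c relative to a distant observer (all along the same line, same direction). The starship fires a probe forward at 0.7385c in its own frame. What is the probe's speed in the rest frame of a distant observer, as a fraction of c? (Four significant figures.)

First combine the probe and starship (S''→S'): u₁ = (0.7385 + 0.438)/(1 + 0.7385×0.438) = 1.1765/1.323463 = 0.88896.
Then combine with the station (S'→S): u = (0.88896 + 0.566)/(1 + 0.88896×0.566) = 1.45496/1.50315136 = 0.96794.

0.9679c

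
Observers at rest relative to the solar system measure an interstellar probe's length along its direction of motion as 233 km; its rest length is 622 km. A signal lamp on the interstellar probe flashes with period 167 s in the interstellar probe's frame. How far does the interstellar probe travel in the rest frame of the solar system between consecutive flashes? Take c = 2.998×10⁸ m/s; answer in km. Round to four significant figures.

From L = L₀/γ: γ = 622/233 = 2.66953.
β = √(1 − 1/γ²) = 0.92719. Lab-frame period = γτ = 2.66953×167 s = 445.81 s. Distance = βc × γτ = 0.92719 × 2.998×10⁸ m/s × 445.81 s = 1.2392×10^11 m = 1.239×10^8 km.

1.239×10^8 km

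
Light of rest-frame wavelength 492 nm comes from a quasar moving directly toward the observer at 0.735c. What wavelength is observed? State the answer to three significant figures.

Relativistic Doppler for wavelength: λ_obs = λ_src · √((1−β)/(1+β)).
With β = 0.735: factor = √(0.265/1.735) = 0.39082.
λ_obs = 492 × 0.39082 = 192 nm.

192 nm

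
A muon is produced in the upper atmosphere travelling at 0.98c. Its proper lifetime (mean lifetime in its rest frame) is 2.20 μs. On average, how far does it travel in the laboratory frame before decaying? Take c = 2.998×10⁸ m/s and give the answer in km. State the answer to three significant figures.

With β = 0.98, γ = 1/√(1 − 0.98²) = 1/√0.0396 = 5.0252.
Lab-frame lifetime: Δt = γτ = 5.0252 × 2.20 μs = 11.055 μs.
Distance: d = vΔt = 0.98 × 2.998×10⁸ m/s × 1.1055×10^-5 s = 3250 m = 3.25 km.

3.25 km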